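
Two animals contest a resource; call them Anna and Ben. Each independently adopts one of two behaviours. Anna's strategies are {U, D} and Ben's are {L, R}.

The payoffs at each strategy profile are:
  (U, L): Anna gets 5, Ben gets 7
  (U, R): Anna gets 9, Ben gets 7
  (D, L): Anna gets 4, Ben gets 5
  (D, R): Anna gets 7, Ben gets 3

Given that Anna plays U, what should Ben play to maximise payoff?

either — both L and R are best responses

Against U, Ben earns 7 from L and 7 from R.
So either strategy is a best response.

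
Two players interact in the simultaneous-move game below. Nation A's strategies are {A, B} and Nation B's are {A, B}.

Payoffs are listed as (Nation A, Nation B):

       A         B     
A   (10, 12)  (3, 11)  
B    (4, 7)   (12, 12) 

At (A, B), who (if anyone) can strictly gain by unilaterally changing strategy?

Nation A at (A, B) earns 3; deviating to B yields 12 — a strict improvement.
Nation B earns 11; deviating to A yields 12 — a strict improvement.
Both Nation A and Nation B have strictly profitable deviations.

Both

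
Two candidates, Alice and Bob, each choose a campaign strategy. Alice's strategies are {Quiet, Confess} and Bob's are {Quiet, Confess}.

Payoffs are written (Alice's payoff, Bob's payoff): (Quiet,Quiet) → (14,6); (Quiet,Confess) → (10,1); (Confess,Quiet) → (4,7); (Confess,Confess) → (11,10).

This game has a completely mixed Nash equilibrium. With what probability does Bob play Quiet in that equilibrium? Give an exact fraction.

1/11

Let c be the probability that Bob plays Quiet. In a completely mixed equilibrium, Alice must be indifferent between Quiet and Confess.
Alice's expected payoff from Quiet is 14c + 10(1−c); from Confess it is 4c + 11(1−c).
Setting these equal: 4c + 10 = −7c + 11, so c = 1/11.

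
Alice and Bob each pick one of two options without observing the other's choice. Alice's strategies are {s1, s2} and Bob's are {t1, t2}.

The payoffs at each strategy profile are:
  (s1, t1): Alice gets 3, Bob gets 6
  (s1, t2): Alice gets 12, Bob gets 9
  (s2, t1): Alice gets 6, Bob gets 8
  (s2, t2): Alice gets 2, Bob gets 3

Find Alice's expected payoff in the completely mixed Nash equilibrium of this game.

66/13

First find q, the probability Bob plays t1, from Alice's indifference between s1 and s2: 3q + 12(1−q) = 6q + 2(1−q), giving q = 10/13.
Since Alice is indifferent in equilibrium, Alice's expected payoff equals the payoff from either row against (10/13, 3/13). Using s1: 3(10/13) + 12(3/13) = 66/13.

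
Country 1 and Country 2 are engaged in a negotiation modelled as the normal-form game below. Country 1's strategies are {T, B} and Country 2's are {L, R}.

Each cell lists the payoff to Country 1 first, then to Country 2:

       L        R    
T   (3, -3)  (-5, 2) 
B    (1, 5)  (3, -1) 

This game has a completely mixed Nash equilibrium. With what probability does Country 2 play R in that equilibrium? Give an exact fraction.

Let y be the probability that Country 2 plays L. In a completely mixed equilibrium, Country 1 must be indifferent between T and B.
Country 1's expected payoff from T is 3y − 5(1−y); from B it is y + 3(1−y).
Setting these equal: 8y − 5 = −2y + 3, so y = 4/5.
Therefore Country 2 plays R with probability 1 − 4/5 = 1/5.

1/5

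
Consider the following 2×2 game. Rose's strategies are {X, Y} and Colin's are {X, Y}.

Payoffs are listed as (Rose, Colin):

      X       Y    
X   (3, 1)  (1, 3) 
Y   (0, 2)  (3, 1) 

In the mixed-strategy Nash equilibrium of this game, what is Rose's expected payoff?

First find q, the probability Colin plays X, from Rose's indifference between X and Y: 3q + (1−q) = 3(1−q), giving q = 2/5.
Since Rose is indifferent in equilibrium, Rose's expected payoff equals the payoff from either row against (2/5, 3/5). Using X: 3(2/5) + (3/5) = 9/5.

9/5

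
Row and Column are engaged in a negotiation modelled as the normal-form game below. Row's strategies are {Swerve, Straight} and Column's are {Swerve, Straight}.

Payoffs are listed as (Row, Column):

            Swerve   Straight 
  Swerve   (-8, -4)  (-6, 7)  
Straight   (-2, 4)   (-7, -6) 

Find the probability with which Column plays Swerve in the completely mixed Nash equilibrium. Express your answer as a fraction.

1/7

Let y be the probability that Column plays Swerve. In a completely mixed equilibrium, Row must be indifferent between Swerve and Straight.
Row's expected payoff from Swerve is −8y − 6(1−y); from Straight it is −2y − 7(1−y).
Setting these equal: −2y − 6 = 5y − 7, so y = 1/7.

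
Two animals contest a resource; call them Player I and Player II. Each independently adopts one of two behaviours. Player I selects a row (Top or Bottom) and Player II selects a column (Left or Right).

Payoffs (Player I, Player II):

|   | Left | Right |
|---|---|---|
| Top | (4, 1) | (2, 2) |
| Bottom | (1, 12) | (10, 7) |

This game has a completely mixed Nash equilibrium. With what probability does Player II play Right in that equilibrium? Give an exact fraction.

Let c be the probability that Player II plays Left. In a completely mixed equilibrium, Player I must be indifferent between Top and Bottom.
Player I's expected payoff from Top is 4c + 2(1−c); from Bottom it is c + 10(1−c).
Setting these equal: 2c + 2 = −9c + 10, so c = 8/11.
Therefore Player II plays Right with probability 1 − 8/11 = 3/11.

3/11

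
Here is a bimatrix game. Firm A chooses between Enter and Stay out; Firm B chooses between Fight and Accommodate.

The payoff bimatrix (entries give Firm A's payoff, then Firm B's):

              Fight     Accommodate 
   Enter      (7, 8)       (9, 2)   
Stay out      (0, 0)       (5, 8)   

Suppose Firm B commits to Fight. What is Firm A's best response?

Enter

Against Fight, Firm A earns 7 from Enter and 0 from Stay out.
So Enter is the best response.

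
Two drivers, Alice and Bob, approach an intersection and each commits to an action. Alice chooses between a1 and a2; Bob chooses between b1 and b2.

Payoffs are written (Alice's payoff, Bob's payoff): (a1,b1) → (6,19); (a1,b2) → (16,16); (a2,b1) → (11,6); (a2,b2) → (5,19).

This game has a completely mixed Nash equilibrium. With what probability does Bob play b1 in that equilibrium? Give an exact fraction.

Let y be the probability that Bob plays b1. In a completely mixed equilibrium, Alice must be indifferent between a1 and a2.
Alice's expected payoff from a1 is 6y + 16(1−y); from a2 it is 11y + 5(1−y).
Setting these equal: −10y + 16 = 6y + 5, so y = 11/16.

11/16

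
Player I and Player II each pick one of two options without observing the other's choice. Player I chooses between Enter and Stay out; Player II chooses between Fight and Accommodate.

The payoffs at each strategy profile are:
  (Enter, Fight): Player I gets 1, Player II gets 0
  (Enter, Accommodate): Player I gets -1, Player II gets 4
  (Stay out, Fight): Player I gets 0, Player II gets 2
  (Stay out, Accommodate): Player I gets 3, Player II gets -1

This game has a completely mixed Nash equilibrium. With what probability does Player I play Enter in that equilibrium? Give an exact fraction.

3/7

Let r be the probability that Player I plays Enter. In a completely mixed equilibrium, Player II must be indifferent between Fight and Accommodate.
Player II's expected payoff from Fight is 2(1−r); from Accommodate it is 4r − (1−r).
Setting these equal: −2r + 2 = 5r − 1, so r = 3/7.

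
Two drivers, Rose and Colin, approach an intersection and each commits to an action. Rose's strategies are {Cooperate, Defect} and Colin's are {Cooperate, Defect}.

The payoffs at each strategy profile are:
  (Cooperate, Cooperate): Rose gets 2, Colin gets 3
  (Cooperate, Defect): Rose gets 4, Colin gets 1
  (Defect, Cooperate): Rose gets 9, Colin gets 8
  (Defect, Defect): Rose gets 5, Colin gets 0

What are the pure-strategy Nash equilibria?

(Defect, Cooperate)

(Cooperate, Cooperate): Rose prefers Defect (9 > 2) — not an equilibrium.
(Cooperate, Defect): Rose prefers Defect (5 > 4); Colin prefers Cooperate (3 > 1) — not an equilibrium.
(Defect, Cooperate): Rose gets 9 ≥ 2 from Cooperate, and Colin gets 8 ≥ 0 from Defect — Nash equilibrium.
(Defect, Defect): Colin prefers Cooperate (8 > 0) — not an equilibrium.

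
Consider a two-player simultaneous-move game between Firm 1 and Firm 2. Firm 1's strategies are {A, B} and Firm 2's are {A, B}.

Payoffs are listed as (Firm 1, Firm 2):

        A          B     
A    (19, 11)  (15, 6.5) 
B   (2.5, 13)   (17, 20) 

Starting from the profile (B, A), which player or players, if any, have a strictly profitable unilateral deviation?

Both

Firm 1 at (B, A) earns 2.5; deviating to A yields 19 — a strict improvement.
Firm 2 earns 13; deviating to B yields 20 — a strict improvement.
Both Firm 1 and Firm 2 have strictly profitable deviations.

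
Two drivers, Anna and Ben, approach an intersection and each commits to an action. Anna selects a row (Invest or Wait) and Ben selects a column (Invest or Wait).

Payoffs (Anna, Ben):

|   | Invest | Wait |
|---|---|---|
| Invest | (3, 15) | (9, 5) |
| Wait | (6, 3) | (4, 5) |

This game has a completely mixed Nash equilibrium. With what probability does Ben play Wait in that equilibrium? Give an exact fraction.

Let q be the probability that Ben plays Invest. In a completely mixed equilibrium, Anna must be indifferent between Invest and Wait.
Anna's expected payoff from Invest is 3q + 9(1−q); from Wait it is 6q + 4(1−q).
Setting these equal: −6q + 9 = 2q + 4, so q = 5/8.
Therefore Ben plays Wait with probability 1 − 5/8 = 3/8.

3/8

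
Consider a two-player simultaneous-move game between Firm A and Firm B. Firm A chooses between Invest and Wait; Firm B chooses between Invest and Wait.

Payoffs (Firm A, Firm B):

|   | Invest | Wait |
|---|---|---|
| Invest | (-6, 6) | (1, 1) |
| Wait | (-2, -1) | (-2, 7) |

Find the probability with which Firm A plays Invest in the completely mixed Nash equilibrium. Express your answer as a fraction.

Let x be the probability that Firm A plays Invest. In a completely mixed equilibrium, Firm B must be indifferent between Invest and Wait.
Firm B's expected payoff from Invest is 6x − (1−x); from Wait it is x + 7(1−x).
Setting these equal: 7x − 1 = −6x + 7, so x = 8/13.

8/13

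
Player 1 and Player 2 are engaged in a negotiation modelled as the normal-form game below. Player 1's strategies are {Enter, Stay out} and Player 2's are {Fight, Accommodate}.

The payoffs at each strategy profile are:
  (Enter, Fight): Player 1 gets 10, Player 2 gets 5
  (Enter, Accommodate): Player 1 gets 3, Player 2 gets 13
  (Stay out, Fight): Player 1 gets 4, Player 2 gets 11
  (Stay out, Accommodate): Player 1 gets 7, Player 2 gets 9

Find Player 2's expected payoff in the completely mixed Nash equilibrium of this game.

49/5

First find p, the probability Player 1 plays Enter, from Player 2's indifference between Fight and Accommodate: 5p + 11(1−p) = 13p + 9(1−p), giving p = 1/5.
Since Player 2 is indifferent in equilibrium, Player 2's expected payoff equals the payoff from either column against (1/5, 4/5). Using Fight: 5(1/5) + 11(4/5) = 49/5.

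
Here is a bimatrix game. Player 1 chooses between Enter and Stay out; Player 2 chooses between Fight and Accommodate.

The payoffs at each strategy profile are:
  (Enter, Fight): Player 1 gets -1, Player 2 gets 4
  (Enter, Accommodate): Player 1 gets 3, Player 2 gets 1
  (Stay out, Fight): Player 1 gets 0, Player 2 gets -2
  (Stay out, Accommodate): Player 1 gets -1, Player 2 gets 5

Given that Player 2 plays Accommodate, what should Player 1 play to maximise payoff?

Against Accommodate, Player 1 earns 3 from Enter and -1 from Stay out.
So Enter is the best response.

Enter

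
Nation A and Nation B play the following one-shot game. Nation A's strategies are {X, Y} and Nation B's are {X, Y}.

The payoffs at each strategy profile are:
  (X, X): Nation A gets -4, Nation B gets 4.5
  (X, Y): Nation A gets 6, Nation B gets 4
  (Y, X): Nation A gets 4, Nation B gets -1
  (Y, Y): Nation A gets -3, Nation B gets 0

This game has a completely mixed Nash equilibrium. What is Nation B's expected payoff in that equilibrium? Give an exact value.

8/3

First find x, the probability Nation A plays X, from Nation B's indifference between X and Y: 4.5x − (1−x) = 4x, giving x = 2/3.
Since Nation B is indifferent in equilibrium, Nation B's expected payoff equals the payoff from either column against (2/3, 1/3). Using X: 4.5(2/3) − (1/3) = 8/3.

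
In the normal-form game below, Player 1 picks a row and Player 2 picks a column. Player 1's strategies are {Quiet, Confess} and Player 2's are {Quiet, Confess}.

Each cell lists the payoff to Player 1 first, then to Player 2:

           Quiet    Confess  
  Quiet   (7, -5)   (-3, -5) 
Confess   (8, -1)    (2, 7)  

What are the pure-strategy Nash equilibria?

(Quiet, Quiet): Player 1 prefers Confess (8 > 7) — not an equilibrium.
(Quiet, Confess): Player 1 prefers Confess (2 > -3) — not an equilibrium.
(Confess, Quiet): Player 2 prefers Confess (7 > -1) — not an equilibrium.
(Confess, Confess): Player 1 gets 2 ≥ -3 from Quiet, and Player 2 gets 7 ≥ -1 from Quiet — Nash equilibrium.

(Confess, Confess)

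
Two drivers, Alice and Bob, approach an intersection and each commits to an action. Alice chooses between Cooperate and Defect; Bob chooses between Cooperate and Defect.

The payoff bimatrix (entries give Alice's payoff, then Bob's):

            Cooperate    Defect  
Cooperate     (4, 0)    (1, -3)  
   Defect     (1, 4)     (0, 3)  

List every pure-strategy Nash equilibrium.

(Cooperate, Cooperate): Alice gets 4 ≥ 1 from Defect, and Bob gets 0 ≥ -3 from Defect — Nash equilibrium.
(Cooperate, Defect): Bob prefers Cooperate (0 > -3) — not an equilibrium.
(Defect, Cooperate): Alice prefers Cooperate (4 > 1) — not an equilibrium.
(Defect, Defect): Alice prefers Cooperate (1 > 0); Bob prefers Cooperate (4 > 3) — not an equilibrium.

(Cooperate, Cooperate)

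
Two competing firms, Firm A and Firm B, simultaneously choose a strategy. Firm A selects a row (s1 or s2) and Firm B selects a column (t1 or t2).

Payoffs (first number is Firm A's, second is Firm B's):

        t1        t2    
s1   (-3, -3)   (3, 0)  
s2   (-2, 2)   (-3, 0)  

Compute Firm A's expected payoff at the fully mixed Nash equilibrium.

First find q, the probability Firm B plays t1, from Firm A's indifference between s1 and s2: −3q + 3(1−q) = −2q − 3(1−q), giving q = 6/7.
Since Firm A is indifferent in equilibrium, Firm A's expected payoff equals the payoff from either row against (6/7, 1/7). Using s1: −3(6/7) + 3(1/7) = -15/7.

-15/7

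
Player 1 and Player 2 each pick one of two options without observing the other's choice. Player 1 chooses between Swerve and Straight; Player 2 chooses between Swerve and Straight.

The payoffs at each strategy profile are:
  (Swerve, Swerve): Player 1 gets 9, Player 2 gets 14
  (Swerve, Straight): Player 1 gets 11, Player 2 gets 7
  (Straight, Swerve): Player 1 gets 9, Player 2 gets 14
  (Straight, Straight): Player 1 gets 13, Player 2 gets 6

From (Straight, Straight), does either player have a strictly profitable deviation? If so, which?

Player 1 at (Straight, Straight) earns 13; deviating to Swerve yields 11 — not better.
Player 2 earns 6; deviating to Swerve yields 14 — a strict improvement.
Only Player 2 has a strictly profitable deviation.

Player 2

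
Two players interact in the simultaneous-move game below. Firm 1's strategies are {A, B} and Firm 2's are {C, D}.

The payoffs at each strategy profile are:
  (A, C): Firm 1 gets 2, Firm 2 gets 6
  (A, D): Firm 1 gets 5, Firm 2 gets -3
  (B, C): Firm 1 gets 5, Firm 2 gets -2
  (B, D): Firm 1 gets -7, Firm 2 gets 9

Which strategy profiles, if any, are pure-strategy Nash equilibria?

none

(A, C): Firm 1 prefers B (5 > 2) — not an equilibrium.
(A, D): Firm 2 prefers C (6 > -3) — not an equilibrium.
(B, C): Firm 2 prefers D (9 > -2) — not an equilibrium.
(B, D): Firm 1 prefers A (5 > -7) — not an equilibrium.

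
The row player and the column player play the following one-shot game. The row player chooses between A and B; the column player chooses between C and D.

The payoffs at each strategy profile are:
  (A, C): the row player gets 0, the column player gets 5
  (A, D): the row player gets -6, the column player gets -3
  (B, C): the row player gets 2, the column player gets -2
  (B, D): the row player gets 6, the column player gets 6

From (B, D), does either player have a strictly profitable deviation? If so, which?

Neither

The row player at (B, D) earns 6; deviating to A yields -6 — not better.
The column player earns 6; deviating to C yields -2 — not better.
Neither player can strictly improve; the profile is a Nash equilibrium.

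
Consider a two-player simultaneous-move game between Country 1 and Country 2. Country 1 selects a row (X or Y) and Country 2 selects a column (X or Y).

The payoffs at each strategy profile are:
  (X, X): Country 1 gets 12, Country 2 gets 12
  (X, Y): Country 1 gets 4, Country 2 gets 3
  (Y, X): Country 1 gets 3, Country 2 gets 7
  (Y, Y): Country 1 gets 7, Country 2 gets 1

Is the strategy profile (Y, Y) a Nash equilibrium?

At (Y, Y), Country 1 earns 7; switching to X would give 4, so Country 1 has no profitable deviation.
Country 2 earns 1; switching to X would give 7, so Country 2 would deviate.
Since at least one player can profitably deviate, this is not a Nash equilibrium.

No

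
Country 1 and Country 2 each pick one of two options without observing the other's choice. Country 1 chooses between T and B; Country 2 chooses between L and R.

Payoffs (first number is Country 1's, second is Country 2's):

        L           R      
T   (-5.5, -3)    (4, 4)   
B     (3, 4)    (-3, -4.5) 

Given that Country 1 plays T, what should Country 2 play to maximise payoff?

R

Against T, Country 2 earns -3 from L and 4 from R.
So R is the best response.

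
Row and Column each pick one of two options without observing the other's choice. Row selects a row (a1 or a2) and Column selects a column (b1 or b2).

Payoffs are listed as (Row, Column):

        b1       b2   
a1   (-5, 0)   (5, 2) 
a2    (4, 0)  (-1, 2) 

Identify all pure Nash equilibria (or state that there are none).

(a1, b2)

(a1, b1): Row prefers a2 (4 > -5); Column prefers b2 (2 > 0) — not an equilibrium.
(a1, b2): Row gets 5 ≥ -1 from a2, and Column gets 2 ≥ 0 from b1 — Nash equilibrium.
(a2, b1): Column prefers b2 (2 > 0) — not an equilibrium.
(a2, b2): Row prefers a1 (5 > -1) — not an equilibrium.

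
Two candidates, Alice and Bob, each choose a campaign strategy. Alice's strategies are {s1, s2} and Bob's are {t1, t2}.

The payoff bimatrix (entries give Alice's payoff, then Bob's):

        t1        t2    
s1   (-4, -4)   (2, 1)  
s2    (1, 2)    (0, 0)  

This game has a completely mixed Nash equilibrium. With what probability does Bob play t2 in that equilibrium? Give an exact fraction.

5/7

Let c be the probability that Bob plays t1. In a completely mixed equilibrium, Alice must be indifferent between s1 and s2.
Alice's expected payoff from s1 is −4c + 2(1−c); from s2 it is c.
Setting these equal: −6c + 2 = c, so c = 2/7.
Therefore Bob plays t2 with probability 1 − 2/7 = 5/7.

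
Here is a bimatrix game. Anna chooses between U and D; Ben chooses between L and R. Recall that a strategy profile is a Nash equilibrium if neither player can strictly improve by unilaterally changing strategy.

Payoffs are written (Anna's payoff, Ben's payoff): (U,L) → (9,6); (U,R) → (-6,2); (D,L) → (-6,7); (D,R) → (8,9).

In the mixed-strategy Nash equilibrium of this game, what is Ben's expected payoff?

20/3

First find p, the probability Anna plays U, from Ben's indifference between L and R: 6p + 7(1−p) = 2p + 9(1−p), giving p = 1/3.
Since Ben is indifferent in equilibrium, Ben's expected payoff equals the payoff from either column against (1/3, 2/3). Using L: 6(1/3) + 7(2/3) = 20/3.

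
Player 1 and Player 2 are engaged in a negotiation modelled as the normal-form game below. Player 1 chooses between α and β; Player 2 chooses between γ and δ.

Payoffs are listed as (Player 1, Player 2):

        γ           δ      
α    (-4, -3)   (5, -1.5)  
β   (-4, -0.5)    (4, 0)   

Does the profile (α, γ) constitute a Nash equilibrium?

No

At (α, γ), Player 1 earns -4; switching to β would give -4, so Player 1 has no profitable deviation.
Player 2 earns -3; switching to δ would give -1.5, so Player 2 would deviate.
Since at least one player can profitably deviate, this is not a Nash equilibrium.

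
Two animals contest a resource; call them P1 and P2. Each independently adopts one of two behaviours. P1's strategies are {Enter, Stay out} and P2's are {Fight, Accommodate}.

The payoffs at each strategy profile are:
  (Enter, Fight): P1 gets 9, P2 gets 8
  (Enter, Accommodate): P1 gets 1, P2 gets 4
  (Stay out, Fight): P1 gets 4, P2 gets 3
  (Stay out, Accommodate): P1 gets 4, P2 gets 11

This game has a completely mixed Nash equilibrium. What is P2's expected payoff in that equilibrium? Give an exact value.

First find x, the probability P1 plays Enter, from P2's indifference between Fight and Accommodate: 8x + 3(1−x) = 4x + 11(1−x), giving x = 2/3.
Since P2 is indifferent in equilibrium, P2's expected payoff equals the payoff from either column against (2/3, 1/3). Using Fight: 8(2/3) + 3(1/3) = 19/3.

19/3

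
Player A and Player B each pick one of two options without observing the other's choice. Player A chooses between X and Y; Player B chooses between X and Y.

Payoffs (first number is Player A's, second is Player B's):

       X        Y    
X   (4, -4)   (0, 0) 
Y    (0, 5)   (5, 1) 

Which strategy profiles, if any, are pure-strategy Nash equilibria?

none

(X, X): Player B prefers Y (0 > -4) — not an equilibrium.
(X, Y): Player A prefers Y (5 > 0) — not an equilibrium.
(Y, X): Player A prefers X (4 > 0) — not an equilibrium.
(Y, Y): Player B prefers X (5 > 1) — not an equilibrium.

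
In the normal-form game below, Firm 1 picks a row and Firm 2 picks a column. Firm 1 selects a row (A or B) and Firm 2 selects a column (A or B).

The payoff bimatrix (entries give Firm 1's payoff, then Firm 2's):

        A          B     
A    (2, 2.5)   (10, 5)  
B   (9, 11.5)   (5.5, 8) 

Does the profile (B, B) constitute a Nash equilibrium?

At (B, B), Firm 1 earns 5.5; switching to A would give 10, so Firm 1 would deviate.
Firm 2 earns 8; switching to A would give 11.5, so Firm 2 would deviate.
Since at least one player can profitably deviate, this is not a Nash equilibrium.

No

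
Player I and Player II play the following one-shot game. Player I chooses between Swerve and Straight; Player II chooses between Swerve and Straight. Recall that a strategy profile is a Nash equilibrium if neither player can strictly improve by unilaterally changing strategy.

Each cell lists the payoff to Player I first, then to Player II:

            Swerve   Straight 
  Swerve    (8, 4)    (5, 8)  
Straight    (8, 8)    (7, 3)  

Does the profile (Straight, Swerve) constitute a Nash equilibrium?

Yes

At (Straight, Swerve), Player I earns 8; switching to Swerve would give 8, so Player I has no profitable deviation.
Player II earns 8; switching to Straight would give 3, so Player II has no profitable deviation.
Neither player can gain by a unilateral deviation, so this profile is a Nash equilibrium.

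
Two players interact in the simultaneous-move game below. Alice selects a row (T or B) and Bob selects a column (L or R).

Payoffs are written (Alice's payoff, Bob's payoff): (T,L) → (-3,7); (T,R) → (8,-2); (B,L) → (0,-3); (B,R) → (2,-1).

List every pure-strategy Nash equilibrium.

(T, L): Alice prefers B (0 > -3) — not an equilibrium.
(T, R): Bob prefers L (7 > -2) — not an equilibrium.
(B, L): Bob prefers R (-1 > -3) — not an equilibrium.
(B, R): Alice prefers T (8 > 2) — not an equilibrium.

none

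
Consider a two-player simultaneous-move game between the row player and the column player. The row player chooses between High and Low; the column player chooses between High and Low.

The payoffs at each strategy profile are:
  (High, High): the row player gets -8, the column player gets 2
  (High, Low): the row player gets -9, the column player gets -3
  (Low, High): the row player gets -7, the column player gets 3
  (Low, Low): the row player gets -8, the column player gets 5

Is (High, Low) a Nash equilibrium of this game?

No

At (High, Low), the row player earns -9; switching to Low would give -8, so the row player would deviate.
The column player earns -3; switching to High would give 2, so the column player would deviate.
Since at least one player can profitably deviate, this is not a Nash equilibrium.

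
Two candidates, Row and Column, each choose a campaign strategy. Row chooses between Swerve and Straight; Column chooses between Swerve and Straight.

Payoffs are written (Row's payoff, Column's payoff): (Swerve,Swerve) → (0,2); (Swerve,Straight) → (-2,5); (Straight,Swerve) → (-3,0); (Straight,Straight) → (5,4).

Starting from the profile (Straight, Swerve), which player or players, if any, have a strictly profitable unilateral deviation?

Both

Row at (Straight, Swerve) earns -3; deviating to Swerve yields 0 — a strict improvement.
Column earns 0; deviating to Straight yields 4 — a strict improvement.
Both Row and Column have strictly profitable deviations.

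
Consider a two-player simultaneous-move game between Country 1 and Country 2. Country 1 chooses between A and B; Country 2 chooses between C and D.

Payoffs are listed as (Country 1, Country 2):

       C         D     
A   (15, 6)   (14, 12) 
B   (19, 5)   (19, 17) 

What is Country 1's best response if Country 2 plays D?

Against D, Country 1 earns 14 from A and 19 from B.
So B is the best response.

B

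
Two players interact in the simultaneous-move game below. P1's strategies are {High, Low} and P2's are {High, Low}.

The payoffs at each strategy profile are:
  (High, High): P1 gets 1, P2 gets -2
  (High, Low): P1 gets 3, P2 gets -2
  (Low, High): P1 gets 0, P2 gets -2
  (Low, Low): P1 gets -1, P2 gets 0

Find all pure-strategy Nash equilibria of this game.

(High, High) and (High, Low)

(High, High): P1 gets 1 ≥ 0 from Low, and P2 gets -2 ≥ -2 from Low — Nash equilibrium.
(High, Low): P1 gets 3 ≥ -1 from Low, and P2 gets -2 ≥ -2 from High — Nash equilibrium.
(Low, High): P1 prefers High (1 > 0); P2 prefers Low (0 > -2) — not an equilibrium.
(Low, Low): P1 prefers High (3 > -1) — not an equilibrium.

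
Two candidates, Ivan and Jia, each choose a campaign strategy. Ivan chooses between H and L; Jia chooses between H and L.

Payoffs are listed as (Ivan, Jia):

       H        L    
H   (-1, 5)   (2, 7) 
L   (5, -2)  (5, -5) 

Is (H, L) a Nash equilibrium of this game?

At (H, L), Ivan earns 2; switching to L would give 5, so Ivan would deviate.
Jia earns 7; switching to H would give 5, so Jia has no profitable deviation.
Since at least one player can profitably deviate, this is not a Nash equilibrium.

No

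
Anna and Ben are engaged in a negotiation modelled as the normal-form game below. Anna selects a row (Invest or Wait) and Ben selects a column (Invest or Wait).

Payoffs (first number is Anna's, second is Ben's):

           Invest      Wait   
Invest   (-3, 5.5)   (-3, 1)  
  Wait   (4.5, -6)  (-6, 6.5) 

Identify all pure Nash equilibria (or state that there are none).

none

(Invest, Invest): Anna prefers Wait (4.5 > -3) — not an equilibrium.
(Invest, Wait): Ben prefers Invest (5.5 > 1) — not an equilibrium.
(Wait, Invest): Ben prefers Wait (6.5 > -6) — not an equilibrium.
(Wait, Wait): Anna prefers Invest (-3 > -6) — not an equilibrium.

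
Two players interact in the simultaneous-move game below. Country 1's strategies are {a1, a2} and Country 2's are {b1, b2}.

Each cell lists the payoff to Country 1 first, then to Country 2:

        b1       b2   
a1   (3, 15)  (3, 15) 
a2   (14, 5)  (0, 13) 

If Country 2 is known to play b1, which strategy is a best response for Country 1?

Against b1, Country 1 earns 3 from a1 and 14 from a2.
So a2 is the best response.

a2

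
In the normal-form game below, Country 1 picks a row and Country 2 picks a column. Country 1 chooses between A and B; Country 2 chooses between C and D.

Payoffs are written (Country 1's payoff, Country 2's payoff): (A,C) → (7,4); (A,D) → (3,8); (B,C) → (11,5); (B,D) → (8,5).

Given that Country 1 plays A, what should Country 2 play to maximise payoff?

Against A, Country 2 earns 4 from C and 8 from D.
So D is the best response.

D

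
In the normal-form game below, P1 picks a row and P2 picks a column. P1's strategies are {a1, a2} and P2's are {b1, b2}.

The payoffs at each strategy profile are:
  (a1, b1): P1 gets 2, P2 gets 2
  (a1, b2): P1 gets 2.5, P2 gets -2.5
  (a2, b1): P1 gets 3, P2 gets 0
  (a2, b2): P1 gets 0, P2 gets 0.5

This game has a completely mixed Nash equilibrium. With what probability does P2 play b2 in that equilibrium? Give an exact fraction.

Let c be the probability that P2 plays b1. In a completely mixed equilibrium, P1 must be indifferent between a1 and a2.
P1's expected payoff from a1 is 2c + 2.5(1−c); from a2 it is 3c.
Setting these equal: −0.5c + 2.5 = 3c, so c = 5/7.
Therefore P2 plays b2 with probability 1 − 5/7 = 2/7.

2/7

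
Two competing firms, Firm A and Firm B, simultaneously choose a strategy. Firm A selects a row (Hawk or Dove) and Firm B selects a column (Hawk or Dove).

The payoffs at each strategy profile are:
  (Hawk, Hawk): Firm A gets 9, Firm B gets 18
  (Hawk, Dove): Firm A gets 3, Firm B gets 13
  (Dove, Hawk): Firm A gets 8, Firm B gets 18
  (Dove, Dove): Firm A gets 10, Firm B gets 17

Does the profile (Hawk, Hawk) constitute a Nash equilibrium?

Yes

At (Hawk, Hawk), Firm A earns 9; switching to Dove would give 8, so Firm A has no profitable deviation.
Firm B earns 18; switching to Dove would give 13, so Firm B has no profitable deviation.
Neither player can gain by a unilateral deviation, so this profile is a Nash equilibrium.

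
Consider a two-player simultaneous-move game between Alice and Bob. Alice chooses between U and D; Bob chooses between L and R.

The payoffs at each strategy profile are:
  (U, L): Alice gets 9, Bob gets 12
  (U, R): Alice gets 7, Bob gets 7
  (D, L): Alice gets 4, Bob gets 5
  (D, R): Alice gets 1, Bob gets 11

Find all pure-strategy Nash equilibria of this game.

(U, L)

(U, L): Alice gets 9 ≥ 4 from D, and Bob gets 12 ≥ 7 from R — Nash equilibrium.
(U, R): Bob prefers L (12 > 7) — not an equilibrium.
(D, L): Alice prefers U (9 > 4); Bob prefers R (11 > 5) — not an equilibrium.
(D, R): Alice prefers U (7 > 1) — not an equilibrium.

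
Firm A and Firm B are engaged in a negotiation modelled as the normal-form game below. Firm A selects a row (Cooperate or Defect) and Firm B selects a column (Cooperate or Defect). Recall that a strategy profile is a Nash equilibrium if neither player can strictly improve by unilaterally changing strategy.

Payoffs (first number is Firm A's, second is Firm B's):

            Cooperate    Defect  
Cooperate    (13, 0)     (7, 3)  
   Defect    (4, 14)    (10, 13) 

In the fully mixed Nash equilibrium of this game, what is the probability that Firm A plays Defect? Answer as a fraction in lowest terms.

3/4

Let r be the probability that Firm A plays Cooperate. In a completely mixed equilibrium, Firm B must be indifferent between Cooperate and Defect.
Firm B's expected payoff from Cooperate is 14(1−r); from Defect it is 3r + 13(1−r).
Setting these equal: −14r + 14 = −10r + 13, so r = 1/4.
Therefore Firm A plays Defect with probability 1 − 1/4 = 3/4.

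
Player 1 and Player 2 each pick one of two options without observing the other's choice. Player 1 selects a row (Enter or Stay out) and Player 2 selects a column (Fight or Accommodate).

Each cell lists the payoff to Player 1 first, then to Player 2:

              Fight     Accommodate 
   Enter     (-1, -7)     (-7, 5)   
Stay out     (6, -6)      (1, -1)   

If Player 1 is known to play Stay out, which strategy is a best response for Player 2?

Accommodate

Against Stay out, Player 2 earns -6 from Fight and -1 from Accommodate.
So Accommodate is the best response.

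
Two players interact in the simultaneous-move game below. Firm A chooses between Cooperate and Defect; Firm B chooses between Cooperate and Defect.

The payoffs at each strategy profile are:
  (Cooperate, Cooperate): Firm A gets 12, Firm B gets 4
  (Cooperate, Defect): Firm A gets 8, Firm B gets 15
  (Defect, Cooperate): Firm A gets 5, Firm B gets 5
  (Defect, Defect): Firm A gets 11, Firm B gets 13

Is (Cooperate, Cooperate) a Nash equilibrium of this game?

At (Cooperate, Cooperate), Firm A earns 12; switching to Defect would give 5, so Firm A has no profitable deviation.
Firm B earns 4; switching to Defect would give 15, so Firm B would deviate.
Since at least one player can profitably deviate, this is not a Nash equilibrium.

No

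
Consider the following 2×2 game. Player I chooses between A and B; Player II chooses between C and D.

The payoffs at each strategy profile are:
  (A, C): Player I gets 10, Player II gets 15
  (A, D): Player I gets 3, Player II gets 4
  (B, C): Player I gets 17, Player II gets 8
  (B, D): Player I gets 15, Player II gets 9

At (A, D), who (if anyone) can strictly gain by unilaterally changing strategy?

Player I at (A, D) earns 3; deviating to B yields 15 — a strict improvement.
Player II earns 4; deviating to C yields 15 — a strict improvement.
Both Player I and Player II have strictly profitable deviations.

Both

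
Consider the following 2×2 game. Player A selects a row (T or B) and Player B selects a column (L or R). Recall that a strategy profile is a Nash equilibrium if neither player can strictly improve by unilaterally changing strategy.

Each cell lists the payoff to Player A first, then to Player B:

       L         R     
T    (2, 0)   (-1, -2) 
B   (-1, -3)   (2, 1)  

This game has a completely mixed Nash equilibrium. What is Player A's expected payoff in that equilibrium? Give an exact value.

1/2

First find y, the probability Player B plays L, from Player A's indifference between T and B: 2y − (1−y) = −y + 2(1−y), giving y = 1/2.
Since Player A is indifferent in equilibrium, Player A's expected payoff equals the payoff from either row against (1/2, 1/2). Using T: 2(1/2) − (1/2) = 1/2.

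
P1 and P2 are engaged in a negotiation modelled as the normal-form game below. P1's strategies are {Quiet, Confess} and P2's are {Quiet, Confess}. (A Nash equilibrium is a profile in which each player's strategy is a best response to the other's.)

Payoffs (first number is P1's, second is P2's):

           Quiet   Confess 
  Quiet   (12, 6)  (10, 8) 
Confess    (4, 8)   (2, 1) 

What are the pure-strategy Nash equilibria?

(Quiet, Quiet): P2 prefers Confess (8 > 6) — not an equilibrium.
(Quiet, Confess): P1 gets 10 ≥ 2 from Confess, and P2 gets 8 ≥ 6 from Quiet — Nash equilibrium.
(Confess, Quiet): P1 prefers Quiet (12 > 4) — not an equilibrium.
(Confess, Confess): P1 prefers Quiet (10 > 2); P2 prefers Quiet (8 > 1) — not an equilibrium.

(Quiet, Confess)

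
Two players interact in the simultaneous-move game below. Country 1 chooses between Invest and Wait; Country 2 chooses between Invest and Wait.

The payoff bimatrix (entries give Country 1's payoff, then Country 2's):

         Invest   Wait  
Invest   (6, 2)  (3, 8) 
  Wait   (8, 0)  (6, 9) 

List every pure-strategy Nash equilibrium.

(Invest, Invest): Country 1 prefers Wait (8 > 6); Country 2 prefers Wait (8 > 2) — not an equilibrium.
(Invest, Wait): Country 1 prefers Wait (6 > 3) — not an equilibrium.
(Wait, Invest): Country 2 prefers Wait (9 > 0) — not an equilibrium.
(Wait, Wait): Country 1 gets 6 ≥ 3 from Invest, and Country 2 gets 9 ≥ 0 from Invest — Nash equilibrium.

(Wait, Wait)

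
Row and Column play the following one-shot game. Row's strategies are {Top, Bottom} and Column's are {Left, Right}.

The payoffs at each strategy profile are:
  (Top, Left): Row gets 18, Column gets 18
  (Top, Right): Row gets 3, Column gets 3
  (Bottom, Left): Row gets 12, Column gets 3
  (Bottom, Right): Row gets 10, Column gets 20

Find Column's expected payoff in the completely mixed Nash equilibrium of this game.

351/32

First find x, the probability Row plays Top, from Column's indifference between Left and Right: 18x + 3(1−x) = 3x + 20(1−x), giving x = 17/32.
Since Column is indifferent in equilibrium, Column's expected payoff equals the payoff from either column against (17/32, 15/32). Using Left: 18(17/32) + 3(15/32) = 351/32.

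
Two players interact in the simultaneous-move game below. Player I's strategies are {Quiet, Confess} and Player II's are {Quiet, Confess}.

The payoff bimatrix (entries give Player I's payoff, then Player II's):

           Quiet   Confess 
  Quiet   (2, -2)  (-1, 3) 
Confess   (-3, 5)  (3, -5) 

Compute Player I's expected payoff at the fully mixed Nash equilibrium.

1/3

First find y, the probability Player II plays Quiet, from Player I's indifference between Quiet and Confess: 2y − (1−y) = −3y + 3(1−y), giving y = 4/9.
Since Player I is indifferent in equilibrium, Player I's expected payoff equals the payoff from either row against (4/9, 5/9). Using Quiet: 2(4/9) − (5/9) = 1/3.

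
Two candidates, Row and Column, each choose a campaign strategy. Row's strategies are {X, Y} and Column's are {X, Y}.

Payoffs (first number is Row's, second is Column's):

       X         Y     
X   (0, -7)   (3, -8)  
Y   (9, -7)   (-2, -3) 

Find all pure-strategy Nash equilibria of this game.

(X, X): Row prefers Y (9 > 0) — not an equilibrium.
(X, Y): Column prefers X (-7 > -8) — not an equilibrium.
(Y, X): Column prefers Y (-3 > -7) — not an equilibrium.
(Y, Y): Row prefers X (3 > -2) — not an equilibrium.

none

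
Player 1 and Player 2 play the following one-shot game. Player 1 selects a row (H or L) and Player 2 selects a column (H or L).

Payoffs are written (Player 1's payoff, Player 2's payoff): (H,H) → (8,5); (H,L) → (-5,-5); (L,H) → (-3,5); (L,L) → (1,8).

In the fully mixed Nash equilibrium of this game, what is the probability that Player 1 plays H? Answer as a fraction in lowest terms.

3/13

Let x be the probability that Player 1 plays H. In a completely mixed equilibrium, Player 2 must be indifferent between H and L.
Player 2's expected payoff from H is 5x + 5(1−x); from L it is −5x + 8(1−x).
Setting these equal: 5 = −13x + 8, so x = 3/13.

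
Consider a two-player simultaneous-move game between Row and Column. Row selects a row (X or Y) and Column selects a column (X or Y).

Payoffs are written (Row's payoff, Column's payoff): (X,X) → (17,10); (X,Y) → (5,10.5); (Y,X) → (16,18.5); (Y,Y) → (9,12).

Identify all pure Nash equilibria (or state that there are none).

(X, X): Column prefers Y (10.5 > 10) — not an equilibrium.
(X, Y): Row prefers Y (9 > 5) — not an equilibrium.
(Y, X): Row prefers X (17 > 16) — not an equilibrium.
(Y, Y): Column prefers X (18.5 > 12) — not an equilibrium.

none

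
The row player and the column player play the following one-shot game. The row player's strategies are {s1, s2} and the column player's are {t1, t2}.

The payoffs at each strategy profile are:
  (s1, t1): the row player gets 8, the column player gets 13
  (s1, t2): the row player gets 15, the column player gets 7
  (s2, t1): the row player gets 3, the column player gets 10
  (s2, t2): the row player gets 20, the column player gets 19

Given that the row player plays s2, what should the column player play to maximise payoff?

t2

Against s2, the column player earns 10 from t1 and 19 from t2.
So t2 is the best response.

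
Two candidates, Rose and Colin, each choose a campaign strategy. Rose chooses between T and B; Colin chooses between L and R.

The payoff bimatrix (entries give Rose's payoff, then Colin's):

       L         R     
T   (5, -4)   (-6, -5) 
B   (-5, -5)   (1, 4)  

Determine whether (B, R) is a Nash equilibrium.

At (B, R), Rose earns 1; switching to T would give -6, so Rose has no profitable deviation.
Colin earns 4; switching to L would give -5, so Colin has no profitable deviation.
Neither player can gain by a unilateral deviation, so this profile is a Nash equilibrium.

Yes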